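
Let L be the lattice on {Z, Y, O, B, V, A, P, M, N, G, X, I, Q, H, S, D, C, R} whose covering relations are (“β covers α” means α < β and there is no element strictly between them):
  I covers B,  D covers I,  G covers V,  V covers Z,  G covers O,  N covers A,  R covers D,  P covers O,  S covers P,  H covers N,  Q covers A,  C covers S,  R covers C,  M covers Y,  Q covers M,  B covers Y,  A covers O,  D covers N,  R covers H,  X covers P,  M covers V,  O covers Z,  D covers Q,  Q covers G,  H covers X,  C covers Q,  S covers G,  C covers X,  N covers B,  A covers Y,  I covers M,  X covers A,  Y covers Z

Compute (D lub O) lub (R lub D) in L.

D ∨ O = D
R ∨ D = R
D ∨ R = R

R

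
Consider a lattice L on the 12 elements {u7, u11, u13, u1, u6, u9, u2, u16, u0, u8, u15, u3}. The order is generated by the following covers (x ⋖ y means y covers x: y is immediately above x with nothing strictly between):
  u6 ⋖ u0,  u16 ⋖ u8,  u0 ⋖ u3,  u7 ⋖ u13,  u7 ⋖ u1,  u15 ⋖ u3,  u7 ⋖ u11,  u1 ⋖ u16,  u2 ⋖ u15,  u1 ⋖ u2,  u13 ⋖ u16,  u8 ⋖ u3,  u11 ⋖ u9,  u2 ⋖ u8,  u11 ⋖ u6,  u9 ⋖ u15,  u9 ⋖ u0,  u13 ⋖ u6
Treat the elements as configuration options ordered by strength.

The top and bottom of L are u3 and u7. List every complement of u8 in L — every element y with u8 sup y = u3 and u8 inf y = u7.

Need y with u8 ∨ y = u3 and u8 ∧ y = u7.
Checking each element gives: u11, u9.

u11, u9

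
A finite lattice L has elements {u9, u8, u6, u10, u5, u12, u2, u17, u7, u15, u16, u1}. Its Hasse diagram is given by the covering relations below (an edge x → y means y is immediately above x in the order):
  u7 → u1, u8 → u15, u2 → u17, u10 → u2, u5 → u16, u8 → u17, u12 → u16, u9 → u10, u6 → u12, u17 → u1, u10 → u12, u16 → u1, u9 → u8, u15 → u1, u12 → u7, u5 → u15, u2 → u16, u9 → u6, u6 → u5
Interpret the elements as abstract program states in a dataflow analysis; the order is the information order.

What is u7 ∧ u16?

Common lower bounds of {u7, u16}: u10, u12, u6, u9.
The greatest among these is u12.

u12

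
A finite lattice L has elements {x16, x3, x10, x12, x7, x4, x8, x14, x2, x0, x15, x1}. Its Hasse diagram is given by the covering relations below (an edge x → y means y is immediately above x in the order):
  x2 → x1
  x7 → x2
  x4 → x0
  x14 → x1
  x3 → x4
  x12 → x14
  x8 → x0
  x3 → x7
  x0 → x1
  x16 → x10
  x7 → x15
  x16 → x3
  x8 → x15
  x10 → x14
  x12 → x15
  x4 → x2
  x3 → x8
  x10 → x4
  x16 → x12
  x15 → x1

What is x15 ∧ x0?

x8

Common lower bounds of {x15, x0}: x16, x3, x8.
The greatest among these is x8.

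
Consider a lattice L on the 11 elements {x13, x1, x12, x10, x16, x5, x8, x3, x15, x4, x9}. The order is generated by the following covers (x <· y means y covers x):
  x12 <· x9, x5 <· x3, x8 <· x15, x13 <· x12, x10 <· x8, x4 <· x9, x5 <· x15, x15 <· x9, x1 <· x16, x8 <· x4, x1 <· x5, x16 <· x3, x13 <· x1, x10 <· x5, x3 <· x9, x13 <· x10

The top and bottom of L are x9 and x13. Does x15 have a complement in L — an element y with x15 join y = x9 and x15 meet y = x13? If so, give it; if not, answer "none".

Need y with x15 ∨ y = x9 and x15 ∧ y = x13.
Checking each element gives: x12.

x12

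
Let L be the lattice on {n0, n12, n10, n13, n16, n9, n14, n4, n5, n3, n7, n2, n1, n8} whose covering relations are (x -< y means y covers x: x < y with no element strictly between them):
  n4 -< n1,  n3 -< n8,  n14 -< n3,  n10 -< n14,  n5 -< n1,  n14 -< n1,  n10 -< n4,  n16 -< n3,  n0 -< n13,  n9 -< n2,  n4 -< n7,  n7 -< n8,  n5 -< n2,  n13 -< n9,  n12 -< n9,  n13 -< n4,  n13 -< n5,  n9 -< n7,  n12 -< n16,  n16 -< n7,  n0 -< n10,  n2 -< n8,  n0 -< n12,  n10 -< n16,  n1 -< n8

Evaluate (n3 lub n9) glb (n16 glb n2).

n3 ∨ n9 = n8
n16 ∧ n2 = n12
n8 ∧ n12 = n12

n12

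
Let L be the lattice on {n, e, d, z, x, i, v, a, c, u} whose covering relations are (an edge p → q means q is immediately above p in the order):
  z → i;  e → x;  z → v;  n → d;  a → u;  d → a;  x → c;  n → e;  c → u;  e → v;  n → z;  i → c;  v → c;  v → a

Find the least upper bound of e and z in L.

v

Common upper bounds of {e, z}: a, c, u, v.
The least among these is v.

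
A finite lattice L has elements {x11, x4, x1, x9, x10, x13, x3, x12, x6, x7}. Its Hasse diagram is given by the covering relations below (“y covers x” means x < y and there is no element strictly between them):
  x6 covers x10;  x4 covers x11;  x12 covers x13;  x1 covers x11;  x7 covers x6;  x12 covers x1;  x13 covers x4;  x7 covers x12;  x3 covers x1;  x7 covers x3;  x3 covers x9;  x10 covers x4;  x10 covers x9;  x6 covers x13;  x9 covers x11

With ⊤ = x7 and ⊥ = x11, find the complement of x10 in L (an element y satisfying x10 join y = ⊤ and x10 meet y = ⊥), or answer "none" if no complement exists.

x1

Need y with x10 ∨ y = x7 and x10 ∧ y = x11.
Checking each element gives: x1.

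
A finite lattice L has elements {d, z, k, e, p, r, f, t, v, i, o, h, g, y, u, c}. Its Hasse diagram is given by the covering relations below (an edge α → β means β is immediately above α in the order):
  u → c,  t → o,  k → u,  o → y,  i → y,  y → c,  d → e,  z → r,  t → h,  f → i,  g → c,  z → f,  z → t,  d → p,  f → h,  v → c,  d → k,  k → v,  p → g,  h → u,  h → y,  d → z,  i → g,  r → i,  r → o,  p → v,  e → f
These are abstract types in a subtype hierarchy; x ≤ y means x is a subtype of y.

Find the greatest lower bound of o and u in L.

Common lower bounds of {o, u}: d, t, z.
The greatest among these is t.

t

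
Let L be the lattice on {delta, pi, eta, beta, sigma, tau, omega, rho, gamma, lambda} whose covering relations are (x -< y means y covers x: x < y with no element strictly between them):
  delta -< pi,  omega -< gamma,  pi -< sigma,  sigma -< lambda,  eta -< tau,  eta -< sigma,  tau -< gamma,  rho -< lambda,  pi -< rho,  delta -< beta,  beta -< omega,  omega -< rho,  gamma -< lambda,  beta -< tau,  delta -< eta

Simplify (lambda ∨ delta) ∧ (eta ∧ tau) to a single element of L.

lambda ∨ delta = lambda
eta ∧ tau = eta
lambda ∧ eta = eta

eta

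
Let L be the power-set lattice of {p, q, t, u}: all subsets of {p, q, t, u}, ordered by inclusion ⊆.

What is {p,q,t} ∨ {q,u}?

{p,q,t,u}

Under ⊆, join is union: {p,q,t} ∪ {q,u} = {p,q,t,u}.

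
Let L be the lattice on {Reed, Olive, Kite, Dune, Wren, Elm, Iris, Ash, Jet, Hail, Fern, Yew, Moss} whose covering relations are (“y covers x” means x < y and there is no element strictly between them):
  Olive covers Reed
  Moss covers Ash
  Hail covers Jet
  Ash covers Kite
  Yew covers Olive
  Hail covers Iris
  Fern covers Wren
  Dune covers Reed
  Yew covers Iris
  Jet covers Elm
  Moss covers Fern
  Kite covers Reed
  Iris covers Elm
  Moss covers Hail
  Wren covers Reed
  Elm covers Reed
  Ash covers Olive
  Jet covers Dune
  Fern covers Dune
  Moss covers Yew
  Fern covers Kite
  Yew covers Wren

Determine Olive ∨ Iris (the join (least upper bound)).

Common upper bounds of {Olive, Iris}: Moss, Yew.
The least among these is Yew.

Yew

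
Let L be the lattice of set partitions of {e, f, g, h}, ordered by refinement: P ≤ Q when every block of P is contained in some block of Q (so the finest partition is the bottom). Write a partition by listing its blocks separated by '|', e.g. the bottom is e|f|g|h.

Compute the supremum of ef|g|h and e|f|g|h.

ef|g|h

The join of ef|g|h and e|f|g|h merges any blocks that overlap across the partitions, giving ef|g|h.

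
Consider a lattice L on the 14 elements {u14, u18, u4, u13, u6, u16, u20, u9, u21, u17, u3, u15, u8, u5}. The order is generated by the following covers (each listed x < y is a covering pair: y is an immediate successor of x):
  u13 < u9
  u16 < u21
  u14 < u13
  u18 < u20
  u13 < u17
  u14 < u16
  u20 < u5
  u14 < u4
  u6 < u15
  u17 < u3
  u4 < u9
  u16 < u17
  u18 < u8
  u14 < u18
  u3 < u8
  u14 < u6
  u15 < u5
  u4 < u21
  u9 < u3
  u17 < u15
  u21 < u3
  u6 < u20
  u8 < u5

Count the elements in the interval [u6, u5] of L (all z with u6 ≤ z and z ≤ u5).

4

The interval [u6, u5] = {u15, u20, u5, u6}, which has 4 elements.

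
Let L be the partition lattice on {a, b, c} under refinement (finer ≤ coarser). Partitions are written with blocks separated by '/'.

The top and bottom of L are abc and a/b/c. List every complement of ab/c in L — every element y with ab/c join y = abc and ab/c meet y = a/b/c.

a/bc, ac/b

Need y with ab/c ∨ y = abc and ab/c ∧ y = a/b/c.
Checking each element gives: a/bc, ac/b.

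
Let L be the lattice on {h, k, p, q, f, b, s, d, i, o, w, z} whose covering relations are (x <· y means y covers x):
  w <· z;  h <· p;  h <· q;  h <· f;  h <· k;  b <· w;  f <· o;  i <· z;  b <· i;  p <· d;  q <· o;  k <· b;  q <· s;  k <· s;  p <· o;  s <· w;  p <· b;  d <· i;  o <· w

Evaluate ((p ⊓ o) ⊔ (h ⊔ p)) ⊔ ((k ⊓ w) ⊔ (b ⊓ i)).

p ∧ o = p
h ∨ p = p
p ∨ p = p
k ∧ w = k
b ∧ i = b
k ∨ b = b
p ∨ b = b

b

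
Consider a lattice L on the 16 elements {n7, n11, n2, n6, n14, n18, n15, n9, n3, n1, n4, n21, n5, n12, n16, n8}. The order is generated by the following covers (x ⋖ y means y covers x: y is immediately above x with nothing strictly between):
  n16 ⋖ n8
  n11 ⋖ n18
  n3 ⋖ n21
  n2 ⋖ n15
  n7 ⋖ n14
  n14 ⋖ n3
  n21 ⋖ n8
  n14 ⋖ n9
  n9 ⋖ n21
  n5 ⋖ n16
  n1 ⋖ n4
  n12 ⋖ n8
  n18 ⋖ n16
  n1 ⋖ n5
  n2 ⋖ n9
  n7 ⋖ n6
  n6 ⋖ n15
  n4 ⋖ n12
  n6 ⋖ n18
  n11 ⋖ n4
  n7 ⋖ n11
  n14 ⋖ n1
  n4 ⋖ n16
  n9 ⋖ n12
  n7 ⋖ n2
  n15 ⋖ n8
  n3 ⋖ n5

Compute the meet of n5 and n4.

Common lower bounds of {n5, n4}: n1, n14, n7.
The greatest among these is n1.

n1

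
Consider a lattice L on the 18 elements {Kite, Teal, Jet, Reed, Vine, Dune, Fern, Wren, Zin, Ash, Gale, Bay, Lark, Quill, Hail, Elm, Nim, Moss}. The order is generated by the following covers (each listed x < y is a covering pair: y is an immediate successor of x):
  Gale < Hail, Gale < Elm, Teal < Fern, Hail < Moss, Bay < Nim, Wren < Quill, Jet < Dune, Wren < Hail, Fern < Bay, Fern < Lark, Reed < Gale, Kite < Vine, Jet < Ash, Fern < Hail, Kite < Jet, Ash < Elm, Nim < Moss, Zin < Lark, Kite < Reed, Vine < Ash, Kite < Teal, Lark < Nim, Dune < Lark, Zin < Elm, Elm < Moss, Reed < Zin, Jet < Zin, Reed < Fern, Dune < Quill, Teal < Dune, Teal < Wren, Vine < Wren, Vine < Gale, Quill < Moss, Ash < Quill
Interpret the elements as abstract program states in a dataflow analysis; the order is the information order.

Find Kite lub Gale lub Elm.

Elm

Common upper bounds of {Kite, Gale, Elm}: Elm, Moss.
The least among these is Elm.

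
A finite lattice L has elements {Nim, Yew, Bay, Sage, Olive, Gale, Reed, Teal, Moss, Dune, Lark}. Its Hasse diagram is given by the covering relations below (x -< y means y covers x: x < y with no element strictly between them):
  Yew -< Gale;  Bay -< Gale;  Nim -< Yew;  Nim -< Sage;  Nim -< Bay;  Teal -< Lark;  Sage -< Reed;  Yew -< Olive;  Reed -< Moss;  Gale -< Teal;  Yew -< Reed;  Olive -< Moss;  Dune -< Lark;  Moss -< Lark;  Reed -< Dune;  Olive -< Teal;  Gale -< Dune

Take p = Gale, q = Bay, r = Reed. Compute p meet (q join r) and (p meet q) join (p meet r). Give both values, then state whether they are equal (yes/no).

q join r = Dune, so p meet (q join r) = Gale meet Dune = Gale.
p meet q = Bay and p meet r = Yew, so (p meet q) join (p meet r) = Bay join Yew = Gale.
Equal: yes.

Gale; Gale; yes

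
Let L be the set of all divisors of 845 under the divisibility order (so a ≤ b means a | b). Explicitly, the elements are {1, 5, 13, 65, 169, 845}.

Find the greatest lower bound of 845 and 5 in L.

5

Common lower bounds of {845, 5}: 1, 5.
The greatest among these is 5.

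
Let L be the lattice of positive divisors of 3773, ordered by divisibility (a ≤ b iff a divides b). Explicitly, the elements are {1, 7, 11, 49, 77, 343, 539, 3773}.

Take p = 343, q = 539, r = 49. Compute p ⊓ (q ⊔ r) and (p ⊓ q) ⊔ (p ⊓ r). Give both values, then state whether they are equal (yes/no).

q ⊔ r = 539, so p ⊓ (q ⊔ r) = 343 ⊓ 539 = 49.
p ⊓ q = 49 and p ⊓ r = 49, so (p ⊓ q) ⊔ (p ⊓ r) = 49 ⊔ 49 = 49.
Equal: yes.

49; 49; yes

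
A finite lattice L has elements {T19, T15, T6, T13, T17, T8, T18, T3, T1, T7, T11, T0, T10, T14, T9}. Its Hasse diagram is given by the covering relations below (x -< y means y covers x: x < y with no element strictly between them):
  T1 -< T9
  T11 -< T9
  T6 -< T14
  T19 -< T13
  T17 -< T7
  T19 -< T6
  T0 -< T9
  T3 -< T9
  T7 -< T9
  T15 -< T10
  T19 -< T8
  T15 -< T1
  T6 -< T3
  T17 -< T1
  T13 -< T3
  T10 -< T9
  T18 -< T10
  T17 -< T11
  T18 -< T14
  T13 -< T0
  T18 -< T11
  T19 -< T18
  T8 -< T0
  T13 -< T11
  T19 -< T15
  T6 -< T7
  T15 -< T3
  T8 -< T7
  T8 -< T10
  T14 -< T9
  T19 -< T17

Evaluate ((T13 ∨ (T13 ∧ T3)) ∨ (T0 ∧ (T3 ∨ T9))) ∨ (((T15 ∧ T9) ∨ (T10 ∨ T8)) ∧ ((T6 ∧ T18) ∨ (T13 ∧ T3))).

T0

T13 ∧ T3 = T13
T13 ∨ T13 = T13
T3 ∨ T9 = T9
T0 ∧ T9 = T0
T13 ∨ T0 = T0
T15 ∧ T9 = T15
T10 ∨ T8 = T10
T15 ∨ T10 = T10
T6 ∧ T18 = T19
T13 ∧ T3 = T13
T19 ∨ T13 = T13
T10 ∧ T13 = T19
T0 ∨ T19 = T0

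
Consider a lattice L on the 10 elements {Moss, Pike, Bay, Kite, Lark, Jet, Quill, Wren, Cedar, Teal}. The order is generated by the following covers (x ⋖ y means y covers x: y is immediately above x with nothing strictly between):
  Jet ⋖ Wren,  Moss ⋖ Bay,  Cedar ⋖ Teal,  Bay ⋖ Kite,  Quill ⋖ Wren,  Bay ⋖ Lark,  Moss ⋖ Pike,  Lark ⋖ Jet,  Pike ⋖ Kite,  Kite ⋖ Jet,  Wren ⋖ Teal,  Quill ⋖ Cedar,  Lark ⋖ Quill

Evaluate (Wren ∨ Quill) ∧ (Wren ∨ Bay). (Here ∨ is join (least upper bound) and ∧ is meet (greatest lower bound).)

Wren

Wren ∨ Quill = Wren
Wren ∨ Bay = Wren
Wren ∧ Wren = Wren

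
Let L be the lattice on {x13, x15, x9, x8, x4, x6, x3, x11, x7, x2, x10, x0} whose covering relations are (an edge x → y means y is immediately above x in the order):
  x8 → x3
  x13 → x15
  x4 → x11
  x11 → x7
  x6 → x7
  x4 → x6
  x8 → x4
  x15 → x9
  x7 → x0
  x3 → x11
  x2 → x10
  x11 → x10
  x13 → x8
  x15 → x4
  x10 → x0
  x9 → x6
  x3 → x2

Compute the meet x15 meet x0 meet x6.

Common lower bounds of {x15, x0, x6}: x13, x15.
The greatest among these is x15.

x15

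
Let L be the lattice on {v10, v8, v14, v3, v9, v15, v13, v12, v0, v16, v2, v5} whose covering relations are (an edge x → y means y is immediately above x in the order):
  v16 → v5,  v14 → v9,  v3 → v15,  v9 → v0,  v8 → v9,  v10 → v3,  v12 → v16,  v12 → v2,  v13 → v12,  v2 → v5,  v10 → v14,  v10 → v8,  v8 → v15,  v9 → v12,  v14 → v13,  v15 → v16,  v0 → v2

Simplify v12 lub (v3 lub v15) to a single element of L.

v3 ∨ v15 = v15
v12 ∨ v15 = v16

v16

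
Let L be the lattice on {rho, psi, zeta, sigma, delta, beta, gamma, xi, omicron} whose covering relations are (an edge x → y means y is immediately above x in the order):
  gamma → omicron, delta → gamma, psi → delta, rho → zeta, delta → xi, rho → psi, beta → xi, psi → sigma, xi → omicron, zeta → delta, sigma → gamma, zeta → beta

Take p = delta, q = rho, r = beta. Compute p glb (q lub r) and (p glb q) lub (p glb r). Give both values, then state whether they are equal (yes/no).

q lub r = beta, so p glb (q lub r) = delta glb beta = zeta.
p glb q = rho and p glb r = zeta, so (p glb q) lub (p glb r) = rho lub zeta = zeta.
Equal: yes.

zeta; zeta; yes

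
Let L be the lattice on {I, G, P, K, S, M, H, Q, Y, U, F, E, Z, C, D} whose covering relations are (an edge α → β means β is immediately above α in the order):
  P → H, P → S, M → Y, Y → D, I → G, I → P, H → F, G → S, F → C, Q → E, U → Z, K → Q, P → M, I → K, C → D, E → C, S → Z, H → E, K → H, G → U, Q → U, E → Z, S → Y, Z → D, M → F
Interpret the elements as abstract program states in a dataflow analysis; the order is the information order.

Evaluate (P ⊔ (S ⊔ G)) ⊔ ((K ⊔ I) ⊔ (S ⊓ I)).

S ∨ G = S
P ∨ S = S
K ∨ I = K
S ∧ I = I
K ∨ I = K
S ∨ K = Z

Z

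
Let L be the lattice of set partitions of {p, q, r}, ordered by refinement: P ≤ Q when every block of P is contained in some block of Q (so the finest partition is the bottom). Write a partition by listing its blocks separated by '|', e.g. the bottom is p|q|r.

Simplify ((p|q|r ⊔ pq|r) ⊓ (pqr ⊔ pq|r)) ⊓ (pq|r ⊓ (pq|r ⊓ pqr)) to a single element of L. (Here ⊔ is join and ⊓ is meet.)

p|q|r ∨ pq|r = pq|r
pqr ∨ pq|r = pqr
pq|r ∧ pqr = pq|r
pq|r ∧ pqr = pq|r
pq|r ∧ pq|r = pq|r
pq|r ∧ pq|r = pq|r

pq|r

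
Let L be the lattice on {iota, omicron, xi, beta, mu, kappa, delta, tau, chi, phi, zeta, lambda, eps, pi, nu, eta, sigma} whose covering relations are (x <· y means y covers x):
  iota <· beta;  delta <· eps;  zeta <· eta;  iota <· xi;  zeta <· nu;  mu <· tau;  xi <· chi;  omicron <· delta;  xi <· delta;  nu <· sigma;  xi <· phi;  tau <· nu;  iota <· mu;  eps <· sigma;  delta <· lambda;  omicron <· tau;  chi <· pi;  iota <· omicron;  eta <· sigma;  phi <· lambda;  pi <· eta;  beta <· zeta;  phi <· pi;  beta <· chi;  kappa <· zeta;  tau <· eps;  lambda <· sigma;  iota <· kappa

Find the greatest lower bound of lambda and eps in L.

delta

Common lower bounds of {lambda, eps}: delta, iota, omicron, xi.
The greatest among these is delta.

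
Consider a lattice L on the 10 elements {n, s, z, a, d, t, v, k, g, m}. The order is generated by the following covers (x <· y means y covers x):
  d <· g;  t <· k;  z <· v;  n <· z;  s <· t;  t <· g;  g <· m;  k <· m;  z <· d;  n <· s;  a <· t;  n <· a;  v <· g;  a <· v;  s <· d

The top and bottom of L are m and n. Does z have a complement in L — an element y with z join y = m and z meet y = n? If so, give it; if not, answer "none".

k

Need y with z ∨ y = m and z ∧ y = n.
Checking each element gives: k.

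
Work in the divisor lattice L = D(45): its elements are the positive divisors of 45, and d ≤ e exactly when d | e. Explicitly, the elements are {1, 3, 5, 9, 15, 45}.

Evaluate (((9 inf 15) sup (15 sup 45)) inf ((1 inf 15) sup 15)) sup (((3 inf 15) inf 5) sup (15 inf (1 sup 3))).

15

9 ∧ 15 = 3
15 ∨ 45 = 45
3 ∨ 45 = 45
1 ∧ 15 = 1
1 ∨ 15 = 15
45 ∧ 15 = 15
3 ∧ 15 = 3
3 ∧ 5 = 1
1 ∨ 3 = 3
15 ∧ 3 = 3
1 ∨ 3 = 3
15 ∨ 3 = 15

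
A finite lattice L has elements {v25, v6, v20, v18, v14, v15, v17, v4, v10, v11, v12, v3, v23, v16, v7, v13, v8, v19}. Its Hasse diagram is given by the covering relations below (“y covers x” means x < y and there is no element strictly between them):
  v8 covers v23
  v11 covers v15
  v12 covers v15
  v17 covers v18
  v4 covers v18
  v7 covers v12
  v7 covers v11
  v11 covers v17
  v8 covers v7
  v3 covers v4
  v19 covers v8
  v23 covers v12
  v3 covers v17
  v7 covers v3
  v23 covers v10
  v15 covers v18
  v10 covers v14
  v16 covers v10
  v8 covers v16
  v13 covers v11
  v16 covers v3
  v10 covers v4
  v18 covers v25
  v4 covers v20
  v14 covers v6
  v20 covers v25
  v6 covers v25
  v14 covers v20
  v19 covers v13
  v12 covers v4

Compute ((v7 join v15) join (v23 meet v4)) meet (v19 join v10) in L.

v7 ∨ v15 = v7
v23 ∧ v4 = v4
v7 ∨ v4 = v7
v19 ∨ v10 = v19
v7 ∧ v19 = v7

v7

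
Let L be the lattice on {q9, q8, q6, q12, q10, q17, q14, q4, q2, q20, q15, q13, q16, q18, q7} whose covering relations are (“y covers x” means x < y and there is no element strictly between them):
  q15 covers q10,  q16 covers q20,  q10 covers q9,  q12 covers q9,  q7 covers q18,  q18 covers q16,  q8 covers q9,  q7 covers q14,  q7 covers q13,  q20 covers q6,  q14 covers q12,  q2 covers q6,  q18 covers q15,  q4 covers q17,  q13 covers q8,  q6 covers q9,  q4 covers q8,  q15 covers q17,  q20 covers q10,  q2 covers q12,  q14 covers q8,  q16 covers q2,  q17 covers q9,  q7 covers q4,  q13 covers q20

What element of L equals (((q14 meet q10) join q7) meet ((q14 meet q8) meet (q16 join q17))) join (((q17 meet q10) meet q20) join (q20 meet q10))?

q14 ∧ q10 = q9
q9 ∨ q7 = q7
q14 ∧ q8 = q8
q16 ∨ q17 = q18
q8 ∧ q18 = q9
q7 ∧ q9 = q9
q17 ∧ q10 = q9
q9 ∧ q20 = q9
q20 ∧ q10 = q10
q9 ∨ q10 = q10
q9 ∨ q10 = q10

q10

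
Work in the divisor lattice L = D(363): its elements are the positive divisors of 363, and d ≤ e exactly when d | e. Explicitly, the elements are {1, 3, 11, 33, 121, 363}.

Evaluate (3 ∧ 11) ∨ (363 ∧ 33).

33

3 ∧ 11 = 1
363 ∧ 33 = 33
1 ∨ 33 = 33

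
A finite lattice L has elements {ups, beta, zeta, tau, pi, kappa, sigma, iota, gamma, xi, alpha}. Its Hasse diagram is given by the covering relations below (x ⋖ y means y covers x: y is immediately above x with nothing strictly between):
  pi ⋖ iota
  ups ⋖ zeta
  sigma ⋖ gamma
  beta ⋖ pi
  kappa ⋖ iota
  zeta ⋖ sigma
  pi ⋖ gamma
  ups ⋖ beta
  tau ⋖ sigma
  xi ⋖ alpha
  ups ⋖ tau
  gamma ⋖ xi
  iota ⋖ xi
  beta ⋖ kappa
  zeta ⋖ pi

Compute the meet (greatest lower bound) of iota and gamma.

pi

Common lower bounds of {iota, gamma}: beta, pi, ups, zeta.
The greatest among these is pi.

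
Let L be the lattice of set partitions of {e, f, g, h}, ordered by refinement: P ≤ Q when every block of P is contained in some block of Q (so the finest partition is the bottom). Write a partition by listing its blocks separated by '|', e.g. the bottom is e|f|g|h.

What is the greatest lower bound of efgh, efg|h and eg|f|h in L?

The meet (common refinement) of efgh, efg|h, eg|f|h intersects blocks pairwise, giving eg|f|h.

eg|f|h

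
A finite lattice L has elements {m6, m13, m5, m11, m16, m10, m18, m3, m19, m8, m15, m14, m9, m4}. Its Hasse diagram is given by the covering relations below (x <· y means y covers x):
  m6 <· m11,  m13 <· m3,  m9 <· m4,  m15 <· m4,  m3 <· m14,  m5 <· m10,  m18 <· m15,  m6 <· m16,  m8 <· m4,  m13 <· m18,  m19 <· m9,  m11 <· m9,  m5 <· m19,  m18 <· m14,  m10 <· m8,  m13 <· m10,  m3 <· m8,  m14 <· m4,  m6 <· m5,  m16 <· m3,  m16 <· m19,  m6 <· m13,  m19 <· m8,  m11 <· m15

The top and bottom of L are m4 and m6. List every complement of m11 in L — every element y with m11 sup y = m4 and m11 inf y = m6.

m10, m14, m3, m8

Need y with m11 ∨ y = m4 and m11 ∧ y = m6.
Checking each element gives: m10, m14, m3, m8.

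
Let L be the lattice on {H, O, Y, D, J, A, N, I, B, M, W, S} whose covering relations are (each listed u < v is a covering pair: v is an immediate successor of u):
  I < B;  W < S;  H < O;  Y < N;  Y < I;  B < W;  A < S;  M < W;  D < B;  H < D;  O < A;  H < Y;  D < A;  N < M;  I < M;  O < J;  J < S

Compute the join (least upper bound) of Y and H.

Common upper bounds of {Y, H}: B, I, M, N, S, W, Y.
The least among these is Y.

Y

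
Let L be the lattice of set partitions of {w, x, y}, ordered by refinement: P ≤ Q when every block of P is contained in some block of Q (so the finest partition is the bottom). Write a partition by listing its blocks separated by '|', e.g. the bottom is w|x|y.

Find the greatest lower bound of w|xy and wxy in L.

w|xy

The meet (common refinement) of w|xy and wxy intersects blocks pairwise, giving w|xy.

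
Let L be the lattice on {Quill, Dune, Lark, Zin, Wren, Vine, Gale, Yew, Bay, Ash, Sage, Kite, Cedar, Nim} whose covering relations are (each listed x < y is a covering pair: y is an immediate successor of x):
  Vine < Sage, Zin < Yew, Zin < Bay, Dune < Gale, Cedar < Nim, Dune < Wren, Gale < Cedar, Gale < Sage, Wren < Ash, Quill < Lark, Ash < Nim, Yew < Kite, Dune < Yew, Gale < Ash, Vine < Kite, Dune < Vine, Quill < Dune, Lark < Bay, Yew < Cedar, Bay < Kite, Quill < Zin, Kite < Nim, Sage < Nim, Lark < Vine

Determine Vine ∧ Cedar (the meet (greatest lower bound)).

Common lower bounds of {Vine, Cedar}: Dune, Quill.
The greatest among these is Dune.

Dune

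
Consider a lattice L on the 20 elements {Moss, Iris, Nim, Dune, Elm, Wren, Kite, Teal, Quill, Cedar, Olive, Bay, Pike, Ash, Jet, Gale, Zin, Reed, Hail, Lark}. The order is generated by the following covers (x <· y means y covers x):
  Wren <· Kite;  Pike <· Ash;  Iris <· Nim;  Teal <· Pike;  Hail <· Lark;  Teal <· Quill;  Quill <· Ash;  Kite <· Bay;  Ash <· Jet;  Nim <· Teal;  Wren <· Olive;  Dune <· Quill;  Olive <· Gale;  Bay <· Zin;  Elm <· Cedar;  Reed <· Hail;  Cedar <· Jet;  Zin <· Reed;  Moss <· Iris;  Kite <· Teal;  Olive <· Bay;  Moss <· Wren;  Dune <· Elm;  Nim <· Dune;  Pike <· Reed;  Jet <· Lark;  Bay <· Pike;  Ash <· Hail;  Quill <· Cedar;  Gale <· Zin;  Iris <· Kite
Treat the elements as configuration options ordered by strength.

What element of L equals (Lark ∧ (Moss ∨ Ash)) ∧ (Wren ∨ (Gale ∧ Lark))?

Olive

Moss ∨ Ash = Ash
Lark ∧ Ash = Ash
Gale ∧ Lark = Gale
Wren ∨ Gale = Gale
Ash ∧ Gale = Olive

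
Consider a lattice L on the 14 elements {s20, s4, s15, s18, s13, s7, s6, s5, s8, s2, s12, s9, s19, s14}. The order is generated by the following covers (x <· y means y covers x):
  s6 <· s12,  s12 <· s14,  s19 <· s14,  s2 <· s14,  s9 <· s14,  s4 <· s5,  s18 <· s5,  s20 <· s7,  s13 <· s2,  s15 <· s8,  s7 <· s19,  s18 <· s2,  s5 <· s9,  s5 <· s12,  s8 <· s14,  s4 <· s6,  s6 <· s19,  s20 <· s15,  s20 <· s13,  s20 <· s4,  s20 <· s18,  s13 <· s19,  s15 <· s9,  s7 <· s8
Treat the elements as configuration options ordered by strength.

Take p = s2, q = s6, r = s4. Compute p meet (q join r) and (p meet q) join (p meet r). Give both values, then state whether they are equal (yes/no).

q join r = s6, so p meet (q join r) = s2 meet s6 = s20.
p meet q = s20 and p meet r = s20, so (p meet q) join (p meet r) = s20 join s20 = s20.
Equal: yes.

s20; s20; yes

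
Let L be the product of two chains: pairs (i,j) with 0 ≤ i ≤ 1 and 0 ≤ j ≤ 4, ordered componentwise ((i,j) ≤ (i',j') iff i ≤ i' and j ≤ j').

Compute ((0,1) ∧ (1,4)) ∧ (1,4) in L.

(0,1)

(0,1) ∧ (1,4) = (0,1)
(0,1) ∧ (1,4) = (0,1)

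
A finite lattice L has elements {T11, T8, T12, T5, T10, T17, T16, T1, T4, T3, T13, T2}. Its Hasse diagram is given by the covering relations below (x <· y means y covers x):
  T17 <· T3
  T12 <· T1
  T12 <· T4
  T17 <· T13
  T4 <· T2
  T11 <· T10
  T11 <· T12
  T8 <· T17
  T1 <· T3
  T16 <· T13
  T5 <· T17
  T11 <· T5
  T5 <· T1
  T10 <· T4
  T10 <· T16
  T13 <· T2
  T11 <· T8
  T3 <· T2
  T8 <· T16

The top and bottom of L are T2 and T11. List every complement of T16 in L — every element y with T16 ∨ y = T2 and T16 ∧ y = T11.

Need y with T16 ∨ y = T2 and T16 ∧ y = T11.
Checking each element gives: T1, T12.

T1, T12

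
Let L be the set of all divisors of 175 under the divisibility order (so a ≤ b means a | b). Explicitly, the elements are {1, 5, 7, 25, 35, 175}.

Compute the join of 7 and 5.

35

In the divisibility order, the join is the least common multiple: lcm(7, 5) = 35.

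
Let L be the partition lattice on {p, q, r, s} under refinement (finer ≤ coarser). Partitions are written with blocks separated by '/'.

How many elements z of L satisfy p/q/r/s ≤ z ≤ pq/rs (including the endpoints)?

4

The interval [p/q/r/s, pq/rs] = {p/q/r/s, p/q/rs, pq/r/s, pq/rs}, which has 4 elements.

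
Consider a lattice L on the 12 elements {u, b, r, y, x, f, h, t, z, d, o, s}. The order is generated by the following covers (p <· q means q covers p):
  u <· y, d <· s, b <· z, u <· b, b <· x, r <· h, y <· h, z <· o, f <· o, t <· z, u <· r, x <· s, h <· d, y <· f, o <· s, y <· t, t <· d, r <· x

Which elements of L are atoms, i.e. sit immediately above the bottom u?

The atoms are exactly the elements that cover u: b, r, y.

b, r, y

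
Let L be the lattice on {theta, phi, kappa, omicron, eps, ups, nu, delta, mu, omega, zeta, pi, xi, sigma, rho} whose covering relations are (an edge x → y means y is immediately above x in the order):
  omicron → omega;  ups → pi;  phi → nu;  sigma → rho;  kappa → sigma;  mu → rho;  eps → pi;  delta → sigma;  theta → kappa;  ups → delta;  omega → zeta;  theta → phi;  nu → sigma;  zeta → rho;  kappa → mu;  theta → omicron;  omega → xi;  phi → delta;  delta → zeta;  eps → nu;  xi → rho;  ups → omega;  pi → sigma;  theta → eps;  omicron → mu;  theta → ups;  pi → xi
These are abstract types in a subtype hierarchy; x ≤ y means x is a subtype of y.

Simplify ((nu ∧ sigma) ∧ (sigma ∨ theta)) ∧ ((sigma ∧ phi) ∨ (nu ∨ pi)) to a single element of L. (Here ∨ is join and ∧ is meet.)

nu ∧ sigma = nu
sigma ∨ theta = sigma
nu ∧ sigma = nu
sigma ∧ phi = phi
nu ∨ pi = sigma
phi ∨ sigma = sigma
nu ∧ sigma = nu

nu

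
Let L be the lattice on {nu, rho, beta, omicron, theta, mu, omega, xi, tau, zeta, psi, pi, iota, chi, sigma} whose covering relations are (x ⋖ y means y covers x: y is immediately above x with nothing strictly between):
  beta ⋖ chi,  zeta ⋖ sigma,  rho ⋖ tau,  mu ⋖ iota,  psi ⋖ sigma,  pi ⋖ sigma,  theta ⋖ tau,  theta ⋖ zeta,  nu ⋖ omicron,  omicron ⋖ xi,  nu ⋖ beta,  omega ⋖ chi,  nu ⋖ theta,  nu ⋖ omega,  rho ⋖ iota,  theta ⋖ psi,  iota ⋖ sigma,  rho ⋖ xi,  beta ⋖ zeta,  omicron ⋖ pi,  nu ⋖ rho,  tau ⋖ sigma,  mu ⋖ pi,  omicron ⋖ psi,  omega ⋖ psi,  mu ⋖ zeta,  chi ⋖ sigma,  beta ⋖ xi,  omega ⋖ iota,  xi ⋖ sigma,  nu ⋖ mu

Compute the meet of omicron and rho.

Common lower bounds of {omicron, rho}: nu.
The greatest among these is nu.

nu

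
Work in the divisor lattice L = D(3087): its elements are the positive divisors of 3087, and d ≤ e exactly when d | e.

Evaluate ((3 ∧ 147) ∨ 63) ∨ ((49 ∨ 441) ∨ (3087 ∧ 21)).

441

3 ∧ 147 = 3
3 ∨ 63 = 63
49 ∨ 441 = 441
3087 ∧ 21 = 21
441 ∨ 21 = 441
63 ∨ 441 = 441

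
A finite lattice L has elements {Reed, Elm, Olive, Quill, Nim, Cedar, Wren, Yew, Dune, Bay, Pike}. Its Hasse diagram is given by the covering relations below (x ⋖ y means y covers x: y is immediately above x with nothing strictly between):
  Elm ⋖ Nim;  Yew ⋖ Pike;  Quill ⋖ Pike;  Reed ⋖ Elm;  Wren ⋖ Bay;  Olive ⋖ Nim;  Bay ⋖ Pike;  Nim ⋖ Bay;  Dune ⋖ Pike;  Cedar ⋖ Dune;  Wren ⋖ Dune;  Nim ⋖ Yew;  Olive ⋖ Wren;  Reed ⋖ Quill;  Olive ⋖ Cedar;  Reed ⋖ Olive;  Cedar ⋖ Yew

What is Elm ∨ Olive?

Common upper bounds of {Elm, Olive}: Bay, Nim, Pike, Yew.
The least among these is Nim.

Nim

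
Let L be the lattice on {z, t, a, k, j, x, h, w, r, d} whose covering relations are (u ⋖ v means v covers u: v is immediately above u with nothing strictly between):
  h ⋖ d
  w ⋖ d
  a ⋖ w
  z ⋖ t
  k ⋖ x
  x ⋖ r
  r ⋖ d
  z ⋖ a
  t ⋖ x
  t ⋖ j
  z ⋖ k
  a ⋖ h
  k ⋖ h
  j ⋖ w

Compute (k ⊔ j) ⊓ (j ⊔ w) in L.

w

k ∨ j = d
j ∨ w = w
d ∧ w = w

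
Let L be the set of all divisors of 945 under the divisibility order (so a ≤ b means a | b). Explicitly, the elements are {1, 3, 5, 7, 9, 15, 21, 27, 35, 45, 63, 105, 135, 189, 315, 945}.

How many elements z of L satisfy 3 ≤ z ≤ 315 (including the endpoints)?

The interval [3, 315] = {105, 15, 21, 3, 315, 45, 63, 9}, which has 8 elements.

8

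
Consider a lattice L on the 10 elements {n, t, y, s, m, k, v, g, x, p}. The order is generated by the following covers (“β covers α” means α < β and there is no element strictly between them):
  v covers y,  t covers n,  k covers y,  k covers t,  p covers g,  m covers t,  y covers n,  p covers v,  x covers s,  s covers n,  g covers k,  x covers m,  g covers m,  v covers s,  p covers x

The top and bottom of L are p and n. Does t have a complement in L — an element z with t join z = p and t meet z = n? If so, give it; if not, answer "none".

v

Need z with t ∨ z = p and t ∧ z = n.
Checking each element gives: v.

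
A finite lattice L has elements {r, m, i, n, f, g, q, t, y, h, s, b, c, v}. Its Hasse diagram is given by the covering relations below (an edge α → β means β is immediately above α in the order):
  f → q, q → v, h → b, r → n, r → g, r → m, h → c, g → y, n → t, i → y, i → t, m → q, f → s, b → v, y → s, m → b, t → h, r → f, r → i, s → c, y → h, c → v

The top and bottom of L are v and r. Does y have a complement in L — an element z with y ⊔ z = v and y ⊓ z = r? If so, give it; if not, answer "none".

q

Need z with y ∨ z = v and y ∧ z = r.
Checking each element gives: q.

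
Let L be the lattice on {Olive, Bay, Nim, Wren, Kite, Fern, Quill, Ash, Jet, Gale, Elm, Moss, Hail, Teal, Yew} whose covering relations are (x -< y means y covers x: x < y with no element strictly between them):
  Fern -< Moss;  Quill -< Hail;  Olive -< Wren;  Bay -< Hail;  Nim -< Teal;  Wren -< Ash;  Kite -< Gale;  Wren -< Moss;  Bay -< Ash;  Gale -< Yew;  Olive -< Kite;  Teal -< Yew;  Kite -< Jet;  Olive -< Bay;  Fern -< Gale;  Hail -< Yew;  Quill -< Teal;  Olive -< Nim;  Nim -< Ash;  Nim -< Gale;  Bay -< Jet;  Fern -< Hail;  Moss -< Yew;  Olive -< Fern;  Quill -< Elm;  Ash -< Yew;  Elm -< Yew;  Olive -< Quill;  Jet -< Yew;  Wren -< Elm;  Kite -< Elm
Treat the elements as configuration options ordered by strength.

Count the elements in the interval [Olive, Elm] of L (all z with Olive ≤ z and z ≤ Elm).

The interval [Olive, Elm] = {Elm, Kite, Olive, Quill, Wren}, which has 5 elements.

5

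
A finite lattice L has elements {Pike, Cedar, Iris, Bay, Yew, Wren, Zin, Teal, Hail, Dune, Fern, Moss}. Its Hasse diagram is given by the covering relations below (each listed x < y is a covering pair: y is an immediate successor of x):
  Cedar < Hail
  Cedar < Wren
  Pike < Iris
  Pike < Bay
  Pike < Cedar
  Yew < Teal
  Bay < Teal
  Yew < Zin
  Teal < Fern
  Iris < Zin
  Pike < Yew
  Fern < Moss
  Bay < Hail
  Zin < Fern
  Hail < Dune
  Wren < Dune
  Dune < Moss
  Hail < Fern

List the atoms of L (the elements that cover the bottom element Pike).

Bay, Cedar, Iris, Yew

The atoms are exactly the elements that cover Pike: Bay, Cedar, Iris, Yew.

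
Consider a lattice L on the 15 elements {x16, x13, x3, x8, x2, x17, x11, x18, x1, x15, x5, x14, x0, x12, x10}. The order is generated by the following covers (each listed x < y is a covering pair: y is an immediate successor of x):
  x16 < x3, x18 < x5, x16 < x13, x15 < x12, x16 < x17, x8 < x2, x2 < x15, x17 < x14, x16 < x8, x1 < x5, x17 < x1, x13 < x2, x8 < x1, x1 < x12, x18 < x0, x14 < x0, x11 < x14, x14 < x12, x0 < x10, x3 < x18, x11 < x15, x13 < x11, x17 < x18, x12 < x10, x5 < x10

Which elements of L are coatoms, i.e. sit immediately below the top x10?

The coatoms are exactly the elements covered by x10: x0, x12, x5.

x0, x12, x5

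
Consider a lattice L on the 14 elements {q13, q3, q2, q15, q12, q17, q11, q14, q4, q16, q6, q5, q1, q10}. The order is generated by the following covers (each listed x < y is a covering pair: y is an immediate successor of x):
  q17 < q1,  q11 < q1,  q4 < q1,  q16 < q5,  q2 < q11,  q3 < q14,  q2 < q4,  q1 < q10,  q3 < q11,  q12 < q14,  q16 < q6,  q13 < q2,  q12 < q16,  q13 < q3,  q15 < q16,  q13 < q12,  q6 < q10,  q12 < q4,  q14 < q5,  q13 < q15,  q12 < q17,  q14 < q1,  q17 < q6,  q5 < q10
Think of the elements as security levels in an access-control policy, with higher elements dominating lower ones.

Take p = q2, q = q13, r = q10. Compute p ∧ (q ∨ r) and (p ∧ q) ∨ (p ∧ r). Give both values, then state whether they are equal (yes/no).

q ∨ r = q10, so p ∧ (q ∨ r) = q2 ∧ q10 = q2.
p ∧ q = q13 and p ∧ r = q2, so (p ∧ q) ∨ (p ∧ r) = q13 ∨ q2 = q2.
Equal: yes.

q2; q2; yes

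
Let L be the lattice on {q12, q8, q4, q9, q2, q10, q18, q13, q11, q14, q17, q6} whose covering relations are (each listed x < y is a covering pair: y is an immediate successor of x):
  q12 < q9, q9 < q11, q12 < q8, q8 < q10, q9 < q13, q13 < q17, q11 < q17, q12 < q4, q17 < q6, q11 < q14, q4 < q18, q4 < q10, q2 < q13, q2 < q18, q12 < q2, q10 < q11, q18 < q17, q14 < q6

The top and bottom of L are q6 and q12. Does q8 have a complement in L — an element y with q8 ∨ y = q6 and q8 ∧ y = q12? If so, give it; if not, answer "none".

For every candidate y, either q8 ∨ y ≠ q6 or q8 ∧ y ≠ q12; no complement exists.

none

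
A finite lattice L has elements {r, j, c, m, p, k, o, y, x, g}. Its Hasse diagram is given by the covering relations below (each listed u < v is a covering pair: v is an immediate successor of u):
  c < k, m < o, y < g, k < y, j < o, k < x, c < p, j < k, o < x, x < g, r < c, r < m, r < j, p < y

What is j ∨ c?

k

Common upper bounds of {j, c}: g, k, x, y.
The least among these is k.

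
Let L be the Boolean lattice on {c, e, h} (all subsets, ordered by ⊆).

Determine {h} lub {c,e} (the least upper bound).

Common upper bounds of {{h}, {c,e}}: {c,e,h}.
The least among these is {c,e,h}.

{c,e,h}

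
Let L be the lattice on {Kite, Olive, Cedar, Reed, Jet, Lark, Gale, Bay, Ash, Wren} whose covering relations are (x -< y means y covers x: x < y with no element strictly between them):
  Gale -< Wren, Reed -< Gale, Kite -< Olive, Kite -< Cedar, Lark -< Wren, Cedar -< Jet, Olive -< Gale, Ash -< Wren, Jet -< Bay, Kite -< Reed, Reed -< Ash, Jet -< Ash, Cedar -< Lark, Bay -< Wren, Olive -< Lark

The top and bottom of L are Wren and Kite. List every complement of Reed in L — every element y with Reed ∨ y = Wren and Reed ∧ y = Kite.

Need y with Reed ∨ y = Wren and Reed ∧ y = Kite.
Checking each element gives: Bay, Lark.

Bay, Lark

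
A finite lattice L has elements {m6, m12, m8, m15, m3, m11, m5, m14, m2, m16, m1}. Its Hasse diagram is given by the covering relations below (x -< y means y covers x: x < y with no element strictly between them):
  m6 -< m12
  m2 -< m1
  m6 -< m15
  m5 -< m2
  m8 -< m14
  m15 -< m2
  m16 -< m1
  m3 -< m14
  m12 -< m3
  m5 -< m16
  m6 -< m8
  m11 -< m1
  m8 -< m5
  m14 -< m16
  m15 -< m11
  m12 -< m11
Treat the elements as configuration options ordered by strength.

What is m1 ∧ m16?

Common lower bounds of {m1, m16}: m12, m14, m16, m3, m5, m6, m8.
The greatest among these is m16.

m16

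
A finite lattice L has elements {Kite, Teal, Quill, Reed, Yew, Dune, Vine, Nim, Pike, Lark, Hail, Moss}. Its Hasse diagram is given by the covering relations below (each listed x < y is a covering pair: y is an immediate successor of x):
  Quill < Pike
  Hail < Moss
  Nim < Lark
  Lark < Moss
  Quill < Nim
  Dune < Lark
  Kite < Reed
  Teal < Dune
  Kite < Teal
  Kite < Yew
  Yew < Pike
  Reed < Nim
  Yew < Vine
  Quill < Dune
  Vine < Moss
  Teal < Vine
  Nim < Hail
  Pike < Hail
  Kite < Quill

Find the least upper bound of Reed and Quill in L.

Nim

Common upper bounds of {Reed, Quill}: Hail, Lark, Moss, Nim.
The least among these is Nim.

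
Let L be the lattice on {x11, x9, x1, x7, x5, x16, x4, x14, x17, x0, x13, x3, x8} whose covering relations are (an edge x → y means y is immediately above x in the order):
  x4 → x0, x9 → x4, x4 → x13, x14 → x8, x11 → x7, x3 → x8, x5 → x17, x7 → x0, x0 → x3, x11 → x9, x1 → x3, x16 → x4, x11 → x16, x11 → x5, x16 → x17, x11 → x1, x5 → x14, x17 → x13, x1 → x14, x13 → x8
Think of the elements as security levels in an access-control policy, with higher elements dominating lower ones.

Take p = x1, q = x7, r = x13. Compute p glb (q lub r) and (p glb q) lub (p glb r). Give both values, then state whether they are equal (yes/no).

q lub r = x8, so p glb (q lub r) = x1 glb x8 = x1.
p glb q = x11 and p glb r = x11, so (p glb q) lub (p glb r) = x11 lub x11 = x11.
Equal: no.

x1; x11; no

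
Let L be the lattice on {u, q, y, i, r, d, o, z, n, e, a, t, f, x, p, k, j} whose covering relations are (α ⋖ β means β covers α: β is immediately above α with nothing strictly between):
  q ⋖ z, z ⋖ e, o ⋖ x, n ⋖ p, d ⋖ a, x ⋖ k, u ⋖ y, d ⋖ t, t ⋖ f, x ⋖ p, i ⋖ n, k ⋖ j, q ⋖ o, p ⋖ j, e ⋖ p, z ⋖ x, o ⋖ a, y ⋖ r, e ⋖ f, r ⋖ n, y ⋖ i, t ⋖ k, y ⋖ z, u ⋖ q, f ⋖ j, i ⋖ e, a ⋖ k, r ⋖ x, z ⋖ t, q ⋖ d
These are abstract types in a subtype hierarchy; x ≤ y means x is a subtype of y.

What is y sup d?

t

Common upper bounds of {y, d}: f, j, k, t.
The least among these is t.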